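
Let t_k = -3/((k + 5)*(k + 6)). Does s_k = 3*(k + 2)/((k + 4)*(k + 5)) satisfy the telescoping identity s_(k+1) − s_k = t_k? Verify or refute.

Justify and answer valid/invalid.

s_(k+1) = 3*(k + 3)/((k + 5)*(k + 6))
s_(k+1) − s_k = -3*k/(k**3 + 15*k**2 + 74*k + 120)
(s_(k+1) − s_k) − t_k = 12/(k**3 + 15*k**2 + 74*k + 120)

Invalid: residual 12/(k**3 + 15*k**2 + 74*k + 120) ≠ 0.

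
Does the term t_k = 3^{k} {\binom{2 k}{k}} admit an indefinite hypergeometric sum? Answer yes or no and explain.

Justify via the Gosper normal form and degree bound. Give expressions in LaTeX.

No — key equation has no polynomial f.

Step 1: r(k) = 6*(2*k + 1)/(k + 1).
A = 12*k + 6, B = k + 1, C = 1.
f must satisfy (12*k + 6)·f(k+1) − (k)·f(k) = 1.
d = -1 from the (1,1,0) case.
Bound -1 < 0, so the key equation has no polynomial solution.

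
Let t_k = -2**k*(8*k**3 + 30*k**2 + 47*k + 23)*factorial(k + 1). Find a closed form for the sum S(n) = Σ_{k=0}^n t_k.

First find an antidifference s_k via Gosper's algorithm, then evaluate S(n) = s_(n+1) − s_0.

S(n) = -8*2**n*n**4*factorial(n) - 42*2**n*n**3*factorial(n) - 82*2**n*n**2*factorial(n) - 72*2**n*n*factorial(n) - 24*2**n*factorial(n) + 1

Ratio r(k) = 2*(8*k**4 + 70*k**3 + 239*k**2 + 370*k + 216)/(8*k**3 + 30*k**2 + 47*k + 23).
So A=2*k + 4 and B=1, with C=k**3 + 15*k**2/4 + 47*k/8 + 23/8.
Set up (2*k + 4)·f(k+1) − (1)·f(k) − (k**3 + 15*k**2/4 + 47*k/8 + 23/8) = 0.
Degrees (1,0,3) ⇒ d ≤ 2.
Match coefficients ⇒ f(k) = (4*k**2 + k + 1)/8.
R(k) = B(k−1)·f(k)/C(k) = (4*k**2 + k + 1)/(8*k**3 + 30*k**2 + 47*k + 23); s_k = R·t_k = -2**k*(4*k**2 + k + 1)*factorial(k + 1).
Check: Δs_k = -2**k*(8*k**3 + 30*k**2 + 47*k + 23)*factorial(k + 1). ✓
Σ_(k=0)^n t_k = s_(n+1) − s_(0) = (-2**(n + 1)*(4*n**2 + 9*n + 6)*factorial(n + 2)) − (-1), i.e. -8*2**n*n**4*factorial(n) - 42*2**n*n**3*factorial(n) - 82*2**n*n**2*factorial(n) - 72*2**n*n*factorial(n) - 24*2**n*factorial(n) + 1.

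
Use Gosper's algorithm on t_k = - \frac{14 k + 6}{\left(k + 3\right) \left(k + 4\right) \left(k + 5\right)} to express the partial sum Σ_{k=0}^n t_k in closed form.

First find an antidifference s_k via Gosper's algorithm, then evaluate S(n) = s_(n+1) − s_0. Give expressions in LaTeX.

t_(k+1)/t_k = (k + 3)*(7*k + 10)/((k + 6)*(7*k + 3)).
A = k + 3, B = k + 6, C = k + 3/7.
Key eq: (k + 3)·f(k+1) = (k + 5)·f(k) + (k + 3/7).
From deg A=1, deg B=1, deg C=1: d=2.
A polynomial solution: f(k) = k**2/7.
Get s_k = R·t_k = -2*k**2/(k**2 + 7*k + 12) with R(k) = B(k−1)f(k)/C(k) = k**2*(k + 5)/(7*k + 3).
s_(k+1) − s_k = 2*(-7*k - 3)/(k**3 + 12*k**2 + 47*k + 60) = t_k.
Evaluate: s_(n+1) = 2*(-n**2 - 2*n - 1)/(n**2 + 9*n + 20); subtract s_(0) = 0 ⇒ S(n) = 2*(-n**2 - 2*n - 1)/(n**2 + 9*n + 20).

S(n) = \frac{2 \left(- n^{2} - 2 n - 1\right)}{n^{2} + 9 n + 20}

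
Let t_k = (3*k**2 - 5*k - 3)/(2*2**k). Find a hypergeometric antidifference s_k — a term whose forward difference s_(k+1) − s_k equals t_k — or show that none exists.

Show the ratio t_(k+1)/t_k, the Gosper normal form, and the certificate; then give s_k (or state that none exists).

The ratio is (3*k**2 + k - 5)/(2*(3*k**2 - 5*k - 3)).
Factor: A=1/2; B=1; C=k**2 - 5*k/3 - 1.
Set up (1/2)·f(k+1) − (1)·f(k) − (k**2 - 5*k/3 - 1) = 0.
deg f ≤ 2 (via 0,0,2).
Solve for f: f(k) = -2*(3*k**2 + k + 1)/3 (degree 2 ≤ 2).
R(k) = B(k−1)·f(k)/C(k) = -2*(3*k**2 + k + 1)/(3*k**2 - 5*k - 3); s_k = R·t_k = (-3*k**2 - k - 1)/2**k.
Verify: (3*k**2 - 5*k - 3)/(2*2**k) matches t_k.

s_k = (-3*k**2 - k - 1)/2**k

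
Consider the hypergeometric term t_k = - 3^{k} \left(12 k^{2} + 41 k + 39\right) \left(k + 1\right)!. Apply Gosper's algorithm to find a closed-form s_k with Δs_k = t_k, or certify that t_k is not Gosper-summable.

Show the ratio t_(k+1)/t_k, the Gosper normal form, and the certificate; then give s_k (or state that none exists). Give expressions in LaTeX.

s_k = - 3^{k} \left(4 k + 3\right) \left(k + 1\right)!

Ratio r(k) = 3*(12*k**3 + 89*k**2 + 222*k + 184)/(12*k**2 + 41*k + 39).
A = 3*k + 6, B = 1, C = k**2 + 41*k/12 + 13/4.
Key eq: (3*k + 6)·f(k+1) = (1)·f(k) + (k**2 + 41*k/12 + 13/4).
d = 1 from the (1,0,2) case.
Coefficient equations give f(k) = (4*k + 3)/12.
Then R = B(k−1)f/C = (4*k + 3)/(12*k**2 + 41*k + 39), so s_k = R(k)·t_k = -3**k*(4*k + 3)*factorial(k + 1).
Δs = -3**k*(12*k**2 + 41*k + 39)*factorial(k + 1), as required.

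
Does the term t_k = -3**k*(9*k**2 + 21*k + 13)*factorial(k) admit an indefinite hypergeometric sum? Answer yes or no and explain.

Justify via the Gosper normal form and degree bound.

Yes. s_k = -3**k*(3*k + 2)*factorial(k).

Step 1: r(k) = 3*(9*k**3 + 48*k**2 + 82*k + 43)/(9*k**2 + 21*k + 13).
So A=3*k + 3 and B=1, with C=k**2 + 7*k/3 + 13/9.
Need (3*k + 3)·f(k+1) − (1)·f(k) = k**2 + 7*k/3 + 13/9.
deg f ≤ 1 (via 1,0,2).
Solving with deg f ≤ 1: f(k) = (3*k + 2)/9.
Get s_k = R·t_k = -3**k*(3*k + 2)*factorial(k) with R(k) = B(k−1)f(k)/C(k) = (3*k + 2)/(9*k**2 + 21*k + 13).
s_(k+1) − s_k = -3**k*(9*k**2 + 21*k + 13)*factorial(k) = t_k.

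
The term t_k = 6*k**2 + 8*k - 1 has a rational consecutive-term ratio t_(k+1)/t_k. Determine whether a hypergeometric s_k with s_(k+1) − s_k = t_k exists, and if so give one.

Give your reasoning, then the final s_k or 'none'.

s_k = k*(2*k**2 + k - 4)

Ratio r(k) = (6*k**2 + 20*k + 13)/(6*k**2 + 8*k - 1).
So A=1 and B=1, with C=k**2 + 4*k/3 - 1/6.
Solve (1)·f(k+1) − (1)·f(k) = k**2 + 4*k/3 - 1/6.
Degrees (0,0,2) ⇒ d ≤ 3.
Coefficient equations give f(k) = k*(2*k**2 + k - 4)/6.
R(k) = B(k−1)·f(k)/C(k) = k*(2*k**2 + k - 4)/(6*k**2 + 8*k - 1); s_k = R·t_k = k*(2*k**2 + k - 4).
Δs = 6*k**2 + 8*k - 1, as required.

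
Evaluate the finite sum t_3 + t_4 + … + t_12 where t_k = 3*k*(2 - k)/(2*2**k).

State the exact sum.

t_(k+1)/t_k = (k**2 - 1)/(2*k*(k - 2)).
Normal form (A,B,C) = (1/2, 1, k**2 - 2*k).
f must satisfy (1/2)·f(k+1) − (1)·f(k) = k**2 - 2*k.
Degrees (0,0,2) ⇒ d ≤ 2.
Solve for f: f(k) = -2*(k**2 + 1) (degree 2 ≤ 2).
Certificate R = B(k−1)f/C = -2*(k**2 + 1)/(k*(k - 2)) gives s_k = 3*(k**2 + 1)/2**k.
Verify: 3*k*(2 - k)/(2*2**k) matches t_k.
Telescoping: Σ = s_(13) − s_(3) = 255/4096 − (15/4) = -15105/4096.

Σ = -15105/4096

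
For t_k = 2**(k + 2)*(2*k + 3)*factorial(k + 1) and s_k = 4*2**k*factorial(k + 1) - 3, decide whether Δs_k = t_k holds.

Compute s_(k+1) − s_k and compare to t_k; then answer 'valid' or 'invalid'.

s_(k+1) = 4*2**(k + 1)*factorial(k + 2) - 3
s_(k+1) − s_k = 2**(k + 2)*(2*k + 3)*factorial(k + 1)
(s_(k+1) − s_k) − t_k = 0

valid; difference matches t_k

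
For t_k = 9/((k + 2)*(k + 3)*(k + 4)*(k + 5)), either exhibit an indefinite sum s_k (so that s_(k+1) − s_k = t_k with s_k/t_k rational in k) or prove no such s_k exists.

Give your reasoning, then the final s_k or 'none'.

s_k = k*(k**2 + 9*k + 26)/(8*(k + 2)*(k + 3)*(k + 4))

r(k) = (k + 2)/(k + 6) after simplifying.
Gosper form: A/B · C(k+1)/C(k) with A=k + 2, B=k + 6, C=1.
Set up (k + 2)·f(k+1) − (k + 5)·f(k) − (1) = 0.
Degrees (1,1,0) ⇒ d ≤ 3.
A polynomial solution: f(k) = k*(k**2 + 9*k + 26)/72.
Get s_k = R·t_k = k*(k**2 + 9*k + 26)/(8*(k + 2)*(k + 3)*(k + 4)) with R(k) = B(k−1)f(k)/C(k) = k*(k + 5)*(k**2 + 9*k + 26)/72.
s_(k+1) − s_k = 9/(k**4 + 14*k**3 + 71*k**2 + 154*k + 120) = t_k.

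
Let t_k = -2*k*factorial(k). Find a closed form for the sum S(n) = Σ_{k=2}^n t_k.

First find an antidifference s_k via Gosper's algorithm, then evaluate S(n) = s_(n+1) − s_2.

S(n) = 4 - 2*factorial(n + 1)

The ratio is (k + 1)**2/k.
Take A(k)=k + 1, B(k)=1, C(k)=k.
Need (k + 1)·f(k+1) − (1)·f(k) = k.
d = 0 from the (1,0,1) case.
A polynomial solution: f(k) = 1.
So s_k = (B(k−1)f/C)·t_k = (1/k)·t_k = -2*factorial(k).
Check: Δs_k = -2*k*factorial(k). ✓
Evaluate: s_(n+1) = -2*factorial(n + 1); subtract s_(2) = -4 ⇒ S(n) = 4 - 2*factorial(n + 1).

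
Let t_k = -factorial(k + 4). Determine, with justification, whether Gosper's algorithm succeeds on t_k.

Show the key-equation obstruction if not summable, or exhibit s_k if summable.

No — t_k has no hypergeometric antidifference.

t_(k+1)/t_k = k + 5.
Take A(k)=k + 5, B(k)=1, C(k)=1.
f must satisfy (k + 5)·f(k+1) − (1)·f(k) = 1.
deg f ≤ -1 (via 1,0,0).
d = -1 < 0 ⇒ no nonzero polynomial f; not summable.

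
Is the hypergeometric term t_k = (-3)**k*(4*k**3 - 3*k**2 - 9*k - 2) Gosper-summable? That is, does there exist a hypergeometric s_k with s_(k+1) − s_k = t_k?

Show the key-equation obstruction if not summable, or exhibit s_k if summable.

Yes. s_k = (-3)**k*(-k**3 + 3*k**2 - 1).

r(k) = 3*(-4*k**3 - 9*k**2 + 3*k + 10)/(4*k**3 - 3*k**2 - 9*k - 2) after simplifying.
Take A(k)=-3, B(k)=1, C(k)=k**3 - 3*k**2/4 - 9*k/4 - 1/2.
f must satisfy (-3)·f(k+1) − (1)·f(k) = k**3 - 3*k**2/4 - 9*k/4 - 1/2.
Degrees (0,0,3) ⇒ d ≤ 3.
Solving with deg f ≤ 3: f(k) = -(k**3 - 3*k**2 + 1)/4.
R(k) = B(k−1)·f(k)/C(k) = -(k**3 - 3*k**2 + 1)/((k - 2)*(k + 1)*(4*k + 1)); s_k = R·t_k = (-3)**k*(-k**3 + 3*k**2 - 1).
Check: Δs_k = (-3)**k*(4*k**3 - 3*k**2 - 9*k - 2). ✓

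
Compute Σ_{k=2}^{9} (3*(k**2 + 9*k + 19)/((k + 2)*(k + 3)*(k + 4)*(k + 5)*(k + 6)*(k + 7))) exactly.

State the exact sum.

Σ = 13/2688

r(k) = (k + 2)*(9*k + (k + 1)**2 + 28)/((k + 8)*(k**2 + 9*k + 19)) after simplifying.
Gosper form: A/B · C(k+1)/C(k) with A=k + 2, B=k + 8, C=k**2 + 9*k + 19.
f must satisfy (k + 2)·f(k+1) − (k + 7)·f(k) = k**2 + 9*k + 19.
Degrees (1,1,2) ⇒ d ≤ 5.
Solve for f: f(k) = k*(k + 3)*(k + 5)*(k**2 + 12*k + 44)/144 (degree 5 ≤ 5).
So s_k = (B(k−1)f/C)·t_k = (k*(k + 3)*(k + 5)*(k + 7)*(k**2 + 12*k + 44)/(144*(k**2 + 9*k + 19)))·t_k = k*(k**2 + 12*k + 44)/(48*(k**3 + 12*k**2 + 44*k + 48)).
s_(k+1) − s_k = 3*(k**2 + 9*k + 19)/(k**6 + 27*k**5 + 295*k**4 + 1665*k**3 + 5104*k**2 + 8028*k + 5040) = t_k.
Telescoping: Σ = s_(10) − s_(2) = 55/2688 − (1/64) = 13/2688.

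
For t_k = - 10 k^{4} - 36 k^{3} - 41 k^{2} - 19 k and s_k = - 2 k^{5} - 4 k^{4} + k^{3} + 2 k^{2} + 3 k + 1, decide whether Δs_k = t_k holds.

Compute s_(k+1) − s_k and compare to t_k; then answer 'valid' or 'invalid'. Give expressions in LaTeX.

valid; difference matches t_k

s_(k+1) = -2*k**5 - 14*k**4 - 35*k**3 - 39*k**2 - 16*k + 1
s_(k+1) − s_k = k*(-10*k**3 - 36*k**2 - 41*k - 19)
(s_(k+1) − s_k) − t_k = 0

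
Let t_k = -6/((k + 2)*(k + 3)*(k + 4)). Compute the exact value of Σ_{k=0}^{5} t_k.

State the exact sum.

Ratio r(k) = (k + 2)/(k + 5).
A = k + 2, B = k + 5, C = 1.
f must satisfy (k + 2)·f(k+1) − (k + 4)·f(k) = 1.
deg f ≤ 2 (via 1,1,0).
Coefficient equations give f(k) = k*(k + 5)/12.
So s_k = (B(k−1)f/C)·t_k = (k*(k + 4)*(k + 5)/12)·t_k = k*(-k - 5)/(2*(k + 2)*(k + 3)).
Check: Δs_k = -6/(k**3 + 9*k**2 + 26*k + 24). ✓
Evaluate s at k=6 and k=0: -11/24 and 0; difference -11/24.

Σ = -11/24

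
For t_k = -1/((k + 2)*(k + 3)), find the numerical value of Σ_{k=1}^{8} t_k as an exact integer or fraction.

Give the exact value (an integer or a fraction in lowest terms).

Step 1: r(k) = (k + 2)/(k + 4).
Normal form (A,B,C) = (k + 2, k + 4, 1).
f must satisfy (k + 2)·f(k+1) − (k + 3)·f(k) = 1.
d = 1 from the (1,1,0) case.
A polynomial solution: f(k) = k/2.
So s_k = (B(k−1)f/C)·t_k = (k*(k + 3)/2)·t_k = -k/(2*k + 4).
s_(k+1) − s_k = -1/(k**2 + 5*k + 6) = t_k.
Sum = s_(9) − s_(1); s_(9) = -9/22, s_(1) = -1/6 ⇒ -8/33.

Σ = -8/33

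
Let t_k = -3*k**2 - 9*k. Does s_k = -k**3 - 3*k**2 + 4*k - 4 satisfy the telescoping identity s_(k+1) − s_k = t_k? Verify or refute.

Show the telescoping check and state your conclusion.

Valid: the claim telescopes to t_k.

s_(k+1) = 4*k - (k + 1)**3 - 3*(k + 1)**2
s_(k+1) − s_k = 3*k*(-k - 3)
(s_(k+1) − s_k) − t_k = 0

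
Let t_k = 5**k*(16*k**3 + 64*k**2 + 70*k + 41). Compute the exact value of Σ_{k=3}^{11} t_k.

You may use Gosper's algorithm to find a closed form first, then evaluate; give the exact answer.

Step 1: r(k) = 5*(16*k**3 + 112*k**2 + 246*k + 191)/(16*k**3 + 64*k**2 + 70*k + 41).
So A=5 and B=1, with C=k**3 + 4*k**2 + 35*k/8 + 41/16.
Set up (5)·f(k+1) − (1)·f(k) − (k**3 + 4*k**2 + 35*k/8 + 41/16) = 0.
Bound: deg f ≤ 3.
Coefficient equations give f(k) = (4*k**3 + k**2 + 4)/16.
R(k) = B(k−1)·f(k)/C(k) = (4*k**3 + k**2 + 4)/(16*k**3 + 64*k**2 + 70*k + 41); s_k = R·t_k = 5**k*(4*k**3 + k**2 + 4).
Check: Δs_k = 5**k*(16*k**3 + 64*k**2 + 70*k + 41). ✓
Sum = s_(12) − s_(3); s_(12) = 1723632812500, s_(3) = 15125 ⇒ 1723632797375.

Σ = 1723632797375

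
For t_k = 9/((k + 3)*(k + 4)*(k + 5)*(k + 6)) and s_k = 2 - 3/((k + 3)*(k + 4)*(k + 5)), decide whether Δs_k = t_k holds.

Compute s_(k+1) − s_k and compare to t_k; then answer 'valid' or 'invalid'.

s_(k+1) = 2 - 3/((k + 4)*(k + 5)*(k + 6))
s_(k+1) − s_k = 9/((k + 3)*(k + 4)*(k + 5)*(k + 6))
(s_(k+1) − s_k) − t_k = 0

valid; difference matches t_k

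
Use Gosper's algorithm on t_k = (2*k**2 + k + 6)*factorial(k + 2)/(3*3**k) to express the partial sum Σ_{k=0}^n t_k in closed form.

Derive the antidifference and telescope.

S(n) = 2 + 2*n*factorial(n + 3)/(3*3**n) + factorial(n + 3)/(3*3**n)

t_(k+1)/t_k = (k + 3)*(k + 2*(k + 1)**2 + 7)/(3*(2*k**2 + k + 6)).
Gosper form: A/B · C(k+1)/C(k) with A=k/3 + 1, B=1, C=k**2 + k/2 + 3.
Key eq: (k/3 + 1)·f(k+1) = (1)·f(k) + (k**2 + k/2 + 3).
Degrees (1,0,2) ⇒ d ≤ 1.
Solving with deg f ≤ 1: f(k) = 3*(2*k - 1)/2.
Then R = B(k−1)f/C = 3*(2*k - 1)/(2*k**2 + k + 6), so s_k = R(k)·t_k = (2*k - 1)*factorial(k + 2)/3**k.
Check: Δs_k = (2*k**2 + k + 6)*factorial(k + 2)/(3*3**k). ✓
Telescope: S(n) = s_(n+1) − s_(0) = 3**(-n - 1)*(2*n + 1)*factorial(n + 3) − (-2) = 2 + 2*n*factorial(n + 3)/(3*3**n) + factorial(n + 3)/(3*3**n).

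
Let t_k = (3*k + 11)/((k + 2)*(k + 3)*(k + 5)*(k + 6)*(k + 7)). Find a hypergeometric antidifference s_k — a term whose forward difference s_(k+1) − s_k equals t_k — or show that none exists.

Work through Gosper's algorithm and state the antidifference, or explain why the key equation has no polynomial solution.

s_k = k*(k**2 + 13*k + 52)/(60*(k**3 + 13*k**2 + 52*k + 60))

Ratio r(k) = (k + 2)*(k + 5)*(3*k + 14)/((k + 4)*(k + 8)*(3*k + 11)).
Take A(k)=k + 2, B(k)=k + 8, C(k)=k**2 + 23*k/3 + 44/3.
Key eq: (k + 2)·f(k+1) = (k + 7)·f(k) + (k**2 + 23*k/3 + 44/3).
d = 5 from the (1,1,2) case.
A polynomial solution: f(k) = k*(k + 3)*(k + 4)*(k**2 + 13*k + 52)/180.
R(k) = B(k−1)·f(k)/C(k) = k*(k + 3)*(k + 7)*(k**2 + 13*k + 52)/(60*(3*k + 11)); s_k = R·t_k = k*(k**2 + 13*k + 52)/(60*(k**3 + 13*k**2 + 52*k + 60)).
Verify: (3*k + 11)/(k**5 + 23*k**4 + 203*k**3 + 853*k**2 + 1692*k + 1260) matches t_k.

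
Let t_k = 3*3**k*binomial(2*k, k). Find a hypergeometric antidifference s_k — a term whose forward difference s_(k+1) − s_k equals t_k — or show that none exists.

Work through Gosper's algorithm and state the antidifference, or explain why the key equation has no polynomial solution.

Compute t_(k+1)/t_k: get 6*(2*k + 1)/(k + 1).
Gosper form: A/B · C(k+1)/C(k) with A=12*k + 6, B=k + 1, C=1.
Key eq: (12*k + 6)·f(k+1) = (k)·f(k) + (1).
d = -1 from the (1,1,0) case.
Bound -1 < 0, so the key equation has no polynomial solution.

no hypergeometric antidifference exists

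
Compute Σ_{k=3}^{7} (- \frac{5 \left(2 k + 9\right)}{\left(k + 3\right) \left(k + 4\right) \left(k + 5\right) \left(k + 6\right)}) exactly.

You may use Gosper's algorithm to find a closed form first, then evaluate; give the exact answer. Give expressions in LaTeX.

Compute t_(k+1)/t_k: get (k + 3)*(2*k + 11)/((k + 7)*(2*k + 9)).
Factor: A=k + 3; B=k + 7; C=k + 9/2.
Solve (k + 3)·f(k+1) − (k + 6)·f(k) = k + 9/2.
Bound: deg f ≤ 3.
Solve for f: f(k) = k*(k + 4)*(k + 8)/30 (degree 3 ≤ 3).
R(k) = B(k−1)·f(k)/C(k) = k*(k + 4)*(k + 6)*(k + 8)/(15*(2*k + 9)); s_k = R·t_k = k*(-k - 8)/(3*(k**2 + 8*k + 15)).
Verify: 5*(-2*k - 9)/(k**4 + 18*k**3 + 119*k**2 + 342*k + 360) matches t_k.
Telescoping: Σ = s_(8) − s_(3) = -128/429 − (-11/48) = -475/6864.

Σ = -475/6864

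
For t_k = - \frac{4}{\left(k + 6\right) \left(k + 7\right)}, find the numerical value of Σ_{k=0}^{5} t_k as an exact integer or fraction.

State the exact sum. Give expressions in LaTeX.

r(k) = (k + 6)/(k + 8) after simplifying.
Factor: A=k + 6; B=k + 8; C=1.
Solve (k + 6)·f(k+1) − (k + 7)·f(k) = 1.
Degrees (1,1,0) ⇒ d ≤ 1.
A polynomial solution: f(k) = k/6.
Then R = B(k−1)f/C = k*(k + 7)/6, so s_k = R(k)·t_k = -2*k/(3*k + 18).
Verify: -4/(k**2 + 13*k + 42) matches t_k.
Sum = s_(6) − s_(0); s_(6) = -1/3, s_(0) = 0 ⇒ -1/3.

Σ = -1/3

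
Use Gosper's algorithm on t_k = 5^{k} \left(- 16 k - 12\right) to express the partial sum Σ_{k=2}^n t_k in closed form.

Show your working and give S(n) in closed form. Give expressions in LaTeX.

S(n) = - 20 \cdot 5^{n} n - 10 \cdot 5^{n} + 150

The ratio is 5*(4*k + 7)/(4*k + 3).
A = 5, B = 1, C = k + 3/4.
Solve (5)·f(k+1) − (1)·f(k) = k + 3/4.
deg f ≤ 1 (via 0,0,1).
Solve for f: f(k) = (2*k - 1)/8 (degree 1 ≤ 1).
R(k) = B(k−1)·f(k)/C(k) = (2*k - 1)/(2*(4*k + 3)); s_k = R·t_k = 5**k*(2 - 4*k).
Verify: 5**k*(-16*k - 12) matches t_k.
Σ_(k=2)^n t_k = s_(n+1) − s_(2) = (5**(n + 1)*(-4*n - 2)) − (-150), i.e. -20*5**n*n - 10*5**n + 150.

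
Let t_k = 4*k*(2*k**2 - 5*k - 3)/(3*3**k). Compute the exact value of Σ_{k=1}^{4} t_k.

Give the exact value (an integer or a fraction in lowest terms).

Σ = -32/9

Compute t_(k+1)/t_k: get (2*k**3 + k**2 - 7*k - 6)/(3*k*(2*k**2 - 5*k - 3)).
Normal form (A,B,C) = (1/3, 1, k**3 - 5*k**2/2 - 3*k/2).
Need (1/3)·f(k+1) − (1)·f(k) = k**3 - 5*k**2/2 - 3*k/2.
From deg A=0, deg B=0, deg C=3: d=3.
Coefficient equations give f(k) = -3*(2*k**3 - 2*k**2 - 2*k - 1)/4.
R(k) = B(k−1)·f(k)/C(k) = -3*(2*k**3 - 2*k**2 - 2*k - 1)/(2*k*(k - 3)*(2*k + 1)); s_k = R·t_k = 2*(-2*k**3 + 2*k**2 + 2*k + 1)/3**k.
Verify: 4*k*(2*k**2 - 5*k - 3)/(3*3**k) matches t_k.
Σ_(k=1)^(4) t_k = s_(5) − s_(1) = -14/9 − (2) = -32/9.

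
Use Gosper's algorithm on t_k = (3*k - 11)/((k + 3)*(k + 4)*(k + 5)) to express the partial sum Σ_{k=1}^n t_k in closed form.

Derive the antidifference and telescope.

S(n) = n*(n - 21)/(10*(n**2 + 9*n + 20))

t_(k+1)/t_k = (k + 3)*(3*k - 8)/((k + 6)*(3*k - 11)).
Normal form (A,B,C) = (k + 3, k + 6, k - 11/3).
Key eq: (k + 3)·f(k+1) = (k + 5)·f(k) + (k - 11/3).
Degrees (1,1,1) ⇒ d ≤ 2.
A polynomial solution: f(k) = -k*(k + 43)/36.
So s_k = (B(k−1)f/C)·t_k = (-k*(k + 5)*(k + 43)/(12*(3*k - 11)))·t_k = k*(-k - 43)/(12*(k + 3)*(k + 4)).
Check: Δs_k = (3*k - 11)/(k**3 + 12*k**2 + 47*k + 60). ✓
s_(n+1) = (-n**2 - 45*n - 44)/(12*(n**2 + 9*n + 20)) and s_(1) = -11/60, so S(n) = n*(n - 21)/(10*(n**2 + 9*n + 20)).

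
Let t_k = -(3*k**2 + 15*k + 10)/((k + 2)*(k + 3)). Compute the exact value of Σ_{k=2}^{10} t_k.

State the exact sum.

Σ = -333/13

Compute t_(k+1)/t_k: get (k + 2)*(15*k + 3*(k + 1)**2 + 25)/((k + 4)*(3*k**2 + 15*k + 10)).
Factor: A=k + 2; B=k + 4; C=k**2 + 5*k + 10/3.
f must satisfy (k + 2)·f(k+1) − (k + 3)·f(k) = k**2 + 5*k + 10/3.
Bound: deg f ≤ 2.
Solving with deg f ≤ 2: f(k) = k*(3*k + 2)/3.
Then R = B(k−1)f/C = k*(k + 3)*(3*k + 2)/(3*k**2 + 15*k + 10), so s_k = R(k)·t_k = k*(-3*k - 2)/(k + 2).
Verify: (-3*k**2 - 15*k - 10)/(k**2 + 5*k + 6) matches t_k.
Evaluate s at k=11 and k=2: -385/13 and -4; difference -333/13.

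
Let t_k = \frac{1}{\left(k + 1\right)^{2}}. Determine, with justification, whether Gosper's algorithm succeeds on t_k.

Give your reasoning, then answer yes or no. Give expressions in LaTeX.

Compute t_(k+1)/t_k: get (k + 1)**2/(k + 2)**2.
Take A(k)=k**2 + 2*k + 1, B(k)=k**2 + 4*k + 4, C(k)=1.
f must satisfy (k**2 + 2*k + 1)·f(k+1) − (k**2 + 2*k + 1)·f(k) = 1.
d = 0 from the (2,2,0) case.
Put f(k) = c0: A·f(k+1) − B(k−1)·f(k) − C = -1; need -1 = 0 — inconsistent ⇒ no f, not summable.

No — the linear system for f has no solution.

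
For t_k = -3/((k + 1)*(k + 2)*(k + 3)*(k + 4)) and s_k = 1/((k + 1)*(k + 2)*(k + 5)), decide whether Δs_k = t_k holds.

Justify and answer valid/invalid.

s_(k+1) = 1/((k + 2)*(k + 3)*(k + 6))
s_(k+1) − s_k = ((k + 1)*(k + 5) - (k + 3)*(k + 6))/((k + 1)*(k + 2)*(k + 3)*(k + 5)*(k + 6))
(s_(k+1) − s_k) − t_k = 2*(4*k + 19)/(k**6 + 21*k**5 + 175*k**4 + 735*k**3 + 1624*k**2 + 1764*k + 720)

Invalid: residual 2*(4*k + 19)/(k**6 + 21*k**5 + 175*k**4 + 735*k**3 + 1624*k**2 + 1764*k + 720) ≠ 0.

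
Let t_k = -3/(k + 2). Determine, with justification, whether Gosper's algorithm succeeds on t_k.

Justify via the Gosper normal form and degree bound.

No; the coefficient equations for f are inconsistent.

r(k) = (k + 2)/(k + 3) after simplifying.
Normal form (A,B,C) = (k + 2, k + 3, 1).
Set up (k + 2)·f(k+1) − (k + 2)·f(k) − (1) = 0.
Degrees (1,1,0) ⇒ d ≤ 0.
f = c0 ⇒ A·f(k+1) − B(k−1)·f(k) − C = -1. The system {-1 = 0} is inconsistent; no antidifference.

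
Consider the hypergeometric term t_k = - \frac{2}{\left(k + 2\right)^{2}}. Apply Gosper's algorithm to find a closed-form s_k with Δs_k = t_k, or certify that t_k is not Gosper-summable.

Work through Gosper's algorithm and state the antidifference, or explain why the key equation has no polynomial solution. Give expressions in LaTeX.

none (Gosper's algorithm certifies no s_k)

t_(k+1)/t_k = (k + 2)**2/(k + 3)**2.
So A=k**2 + 4*k + 4 and B=k**2 + 6*k + 9, with C=1.
Need (k**2 + 4*k + 4)·f(k+1) − (k**2 + 4*k + 4)·f(k) = 1.
d = 0 from the (2,2,0) case.
f = c0 ⇒ A·f(k+1) − B(k−1)·f(k) − C = -1. The system {-1 = 0} is inconsistent; no antidifference.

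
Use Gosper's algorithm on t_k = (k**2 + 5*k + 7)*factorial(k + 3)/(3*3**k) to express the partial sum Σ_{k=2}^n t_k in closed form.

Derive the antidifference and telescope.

S(n) = -200/3 + n*factorial(n + 4)/(3*3**n) + 4*factorial(n + 4)/(3*3**n)

Ratio r(k) = (k + 4)*(5*k + (k + 1)**2 + 12)/(3*(k**2 + 5*k + 7)).
Gosper form: A/B · C(k+1)/C(k) with A=k/3 + 4/3, B=1, C=k**2 + 5*k + 7.
Set up (k/3 + 4/3)·f(k+1) − (1)·f(k) − (k**2 + 5*k + 7) = 0.
From deg A=1, deg B=0, deg C=2: d=1.
Solve for f: f(k) = 3*(k + 3) (degree 1 ≤ 1).
R(k) = B(k−1)·f(k)/C(k) = 3*(k + 3)/(k**2 + 5*k + 7); s_k = R·t_k = (k + 3)*factorial(k + 3)/3**k.
s_(k+1) − s_k = (k**2 + 5*k + 7)*factorial(k + 3)/(3*3**k) = t_k.
Σ_(k=2)^n t_k = s_(n+1) − s_(2) = (3**(-n - 1)*(n + 4)*factorial(n + 4)) − (200/3), i.e. -200/3 + n*factorial(n + 4)/(3*3**n) + 4*factorial(n + 4)/(3*3**n).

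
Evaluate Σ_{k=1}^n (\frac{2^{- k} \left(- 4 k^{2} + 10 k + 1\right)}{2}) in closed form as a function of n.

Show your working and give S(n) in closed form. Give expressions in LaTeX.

Ratio r(k) = (4*k**2 - 2*k - 7)/(2*(4*k**2 - 10*k - 1)).
Normal form (A,B,C) = (1/2, 1, k**2 - 5*k/2 - 1/4).
Solve (1/2)·f(k+1) − (1)·f(k) = k**2 - 5*k/2 - 1/4.
d = 2 from the (0,0,2) case.
Match coefficients ⇒ f(k) = -(4*k**2 - 2*k + 1)/2.
Certificate R = B(k−1)f/C = -2*(4*k**2 - 2*k + 1)/(4*k**2 - 10*k - 1) gives s_k = (4*k**2 - 2*k + 1)/2**k.
Δs = (-4*k**2 + 10*k + 1)/(2*2**k), as required.
Telescope: S(n) = s_(n+1) − s_(1) = 2**(-n - 1)*(4*n**2 + 6*n + 3) − (3/2) = 2**(-n - 1)*(-3*2**n + 4*n**2 + 6*n + 3).

S(n) = 2^{- n - 1} \left(- 3 \cdot 2^{n} + 4 n^{2} + 6 n + 3\right)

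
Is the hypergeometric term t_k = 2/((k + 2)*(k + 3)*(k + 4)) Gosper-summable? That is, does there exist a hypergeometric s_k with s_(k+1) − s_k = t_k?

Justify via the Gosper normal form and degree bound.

Yes. s_k = k*(k + 5)/(6*(k + 2)*(k + 3)).

Step 1: r(k) = (k + 2)/(k + 5).
Factor: A=k + 2; B=k + 5; C=1.
Need (k + 2)·f(k+1) − (k + 4)·f(k) = 1.
Degrees (1,1,0) ⇒ d ≤ 2.
Match coefficients ⇒ f(k) = k*(k + 5)/12.
Certificate R = B(k−1)f/C = k*(k + 4)*(k + 5)/12 gives s_k = k*(k + 5)/(6*(k + 2)*(k + 3)).
Verify: 2/(k**3 + 9*k**2 + 26*k + 24) matches t_k.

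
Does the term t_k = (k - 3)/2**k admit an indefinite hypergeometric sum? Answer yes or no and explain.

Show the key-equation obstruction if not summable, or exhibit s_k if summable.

Yes. s_k = 2**(1 - k)*(2 - k).

t_(k+1)/t_k = (k - 2)/(2*(k - 3)).
Normal form (A,B,C) = (1/2, 1, k - 3).
Need (1/2)·f(k+1) − (1)·f(k) = k - 3.
deg f ≤ 1 (via 0,0,1).
Match coefficients ⇒ f(k) = -2*(k - 2).
Then R = B(k−1)f/C = -2*(k - 2)/(k - 3), so s_k = R(k)·t_k = 2**(1 - k)*(2 - k).
Check: Δs_k = (k - 3)/2**k. ✓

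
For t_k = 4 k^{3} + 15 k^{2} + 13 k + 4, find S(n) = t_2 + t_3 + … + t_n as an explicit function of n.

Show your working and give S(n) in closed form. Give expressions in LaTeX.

Compute t_(k+1)/t_k: get (4*k**3 + 27*k**2 + 55*k + 36)/(4*k**3 + 15*k**2 + 13*k + 4).
A = 1, B = 1, C = k**3 + 15*k**2/4 + 13*k/4 + 1.
Set up (1)·f(k+1) − (1)·f(k) − (k**3 + 15*k**2/4 + 13*k/4 + 1) = 0.
From deg A=0, deg B=0, deg C=3: d=4.
Match coefficients ⇒ f(k) = k**3*(k + 3)/4.
Get s_k = R·t_k = k**3*(k + 3) with R(k) = B(k−1)f(k)/C(k) = k**3*(k + 3)/(4*k**3 + 15*k**2 + 13*k + 4).
Δs = 4*k**3 + 15*k**2 + 13*k + 4, as required.
Telescope: S(n) = s_(n+1) − s_(2) = n**4 + 7*n**3 + 15*n**2 + 13*n + 4 − (40) = n**4 + 7*n**3 + 15*n**2 + 13*n - 36.

S(n) = n^{4} + 7 n^{3} + 15 n^{2} + 13 n - 36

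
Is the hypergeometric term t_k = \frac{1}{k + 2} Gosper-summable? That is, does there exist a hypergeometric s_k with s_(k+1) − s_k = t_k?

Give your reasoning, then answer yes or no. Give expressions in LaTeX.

No — t_k has no hypergeometric antidifference.

Compute t_(k+1)/t_k: get (k + 2)/(k + 3).
A = k + 2, B = k + 3, C = 1.
Need (k + 2)·f(k+1) − (k + 2)·f(k) = 1.
From deg A=1, deg B=1, deg C=0: d=0.
Write f(k) = c0. Then LHS − RHS = -1, requiring -1 = 0: contradictory. No certificate.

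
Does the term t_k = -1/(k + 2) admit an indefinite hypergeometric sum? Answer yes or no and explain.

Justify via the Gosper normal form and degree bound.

No; the coefficient equations for f are inconsistent.

r(k) = (k + 2)/(k + 3) after simplifying.
Normal form (A,B,C) = (k + 2, k + 3, 1).
Key eq: (k + 2)·f(k+1) = (k + 2)·f(k) + (1).
From deg A=1, deg B=1, deg C=0: d=0.
Write f(k) = c0. Then LHS − RHS = -1, requiring -1 = 0: contradictory. No certificate.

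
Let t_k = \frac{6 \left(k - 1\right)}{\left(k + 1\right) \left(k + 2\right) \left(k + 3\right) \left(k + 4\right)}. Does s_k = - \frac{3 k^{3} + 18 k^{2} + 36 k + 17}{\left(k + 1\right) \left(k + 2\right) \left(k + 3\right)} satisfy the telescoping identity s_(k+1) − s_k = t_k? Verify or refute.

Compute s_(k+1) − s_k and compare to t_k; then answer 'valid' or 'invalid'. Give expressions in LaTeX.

valid; difference matches t_k

s_(k+1) = (-36*k - 3*(k + 1)**3 - 18*(k + 1)**2 - 53)/((k + 2)*(k + 3)*(k + 4))
s_(k+1) − s_k = 6*(k - 1)/(k**4 + 10*k**3 + 35*k**2 + 50*k + 24)
(s_(k+1) − s_k) − t_k = 0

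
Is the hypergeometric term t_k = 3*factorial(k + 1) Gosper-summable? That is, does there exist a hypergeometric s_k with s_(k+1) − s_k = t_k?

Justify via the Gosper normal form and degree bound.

The ratio is k + 2.
A = k + 2, B = 1, C = 1.
Set up (k + 2)·f(k+1) − (1)·f(k) − (1) = 0.
Degrees (1,0,0) ⇒ d ≤ -1.
d = -1 < 0 ⇒ no nonzero polynomial f; not summable.

No — key equation has no polynomial f.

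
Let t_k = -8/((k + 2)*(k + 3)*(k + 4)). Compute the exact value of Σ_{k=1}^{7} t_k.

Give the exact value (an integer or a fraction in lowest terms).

Σ = -49/165

Compute t_(k+1)/t_k: get (k + 2)/(k + 5).
So A=k + 2 and B=k + 5, with C=1.
Need (k + 2)·f(k+1) − (k + 4)·f(k) = 1.
d = 2 from the (1,1,0) case.
Match coefficients ⇒ f(k) = k*(k + 5)/12.
Get s_k = R·t_k = 2*k*(-k - 5)/(3*(k + 2)*(k + 3)) with R(k) = B(k−1)f(k)/C(k) = k*(k + 4)*(k + 5)/12.
Verify: -8/(k**3 + 9*k**2 + 26*k + 24) matches t_k.
Σ_(k=1)^(7) t_k = s_(8) − s_(1) = -104/165 − (-1/3) = -49/165.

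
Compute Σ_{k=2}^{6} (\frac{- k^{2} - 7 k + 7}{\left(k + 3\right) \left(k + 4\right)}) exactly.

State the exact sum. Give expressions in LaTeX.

The ratio is (k + 3)*(7*k + (k + 1)**2)/((k + 5)*(k**2 + 7*k - 7)).
Take A(k)=k + 3, B(k)=k + 5, C(k)=k**2 + 7*k - 7.
Need (k + 3)·f(k+1) − (k + 4)·f(k) = k**2 + 7*k - 7.
Degrees (1,1,2) ⇒ d ≤ 2.
Coefficient equations give f(k) = k*(3*k - 10)/3.
R(k) = B(k−1)·f(k)/C(k) = k*(k + 4)*(3*k - 10)/(3*(k**2 + 7*k - 7)); s_k = R·t_k = k*(10 - 3*k)/(3*(k + 3)).
Δs = (-k**2 - 7*k + 7)/(k**2 + 7*k + 12), as required.
Sum = s_(7) − s_(2); s_(7) = -77/30, s_(2) = 8/15 ⇒ -31/10.

Σ = -31/10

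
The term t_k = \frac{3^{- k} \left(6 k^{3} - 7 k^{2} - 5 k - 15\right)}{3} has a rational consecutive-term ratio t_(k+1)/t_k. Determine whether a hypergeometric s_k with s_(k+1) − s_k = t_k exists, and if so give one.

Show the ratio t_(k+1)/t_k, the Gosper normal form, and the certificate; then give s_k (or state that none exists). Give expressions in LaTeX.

Ratio r(k) = (6*k**3 + 11*k**2 - k - 21)/(3*(6*k**3 - 7*k**2 - 5*k - 15)).
Take A(k)=1/3, B(k)=1, C(k)=k**3 - 7*k**2/6 - 5*k/6 - 5/2.
Set up (1/3)·f(k+1) − (1)·f(k) − (k**3 - 7*k**2/6 - 5*k/6 - 5/2) = 0.
d = 3 from the (0,0,3) case.
A polynomial solution: f(k) = -(3*k**3 + k**2 + 3*k - 4)/2.
Get s_k = R·t_k = (-3*k**3 - k**2 - 3*k + 4)/3**k with R(k) = B(k−1)f(k)/C(k) = -3*(3*k**3 + k**2 + 3*k - 4)/(6*k**3 - 7*k**2 - 5*k - 15).
Verify: (6*k**3 - 7*k**2 - 5*k - 15)/(3*3**k) matches t_k.

s_k = 3^{- k} \left(- 3 k^{3} - k^{2} - 3 k + 4\right)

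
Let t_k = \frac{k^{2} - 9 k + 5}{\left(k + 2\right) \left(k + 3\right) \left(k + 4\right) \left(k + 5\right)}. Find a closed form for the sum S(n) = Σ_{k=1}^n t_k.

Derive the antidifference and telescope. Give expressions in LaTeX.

t_(k+1)/t_k = -(k + 2)*(9*k - (k + 1)**2 + 4)/((k + 6)*(k**2 - 9*k + 5)).
So A=k + 2 and B=k + 6, with C=k**2 - 9*k + 5.
Solve (k + 2)·f(k+1) − (k + 5)·f(k) = k**2 - 9*k + 5.
deg f ≤ 3 (via 1,1,2).
Solving with deg f ≤ 3: f(k) = k*(k**2 - 15*k + 74)/24.
So s_k = (B(k−1)f/C)·t_k = (k*(k + 5)*(k**2 - 15*k + 74)/(24*(k**2 - 9*k + 5)))·t_k = k*(k**2 - 15*k + 74)/(24*(k + 2)*(k + 3)*(k + 4)).
s_(k+1) − s_k = (k**2 - 9*k + 5)/(k**4 + 14*k**3 + 71*k**2 + 154*k + 120) = t_k.
Telescope: S(n) = s_(n+1) − s_(1) = (n**3 - 12*n**2 + 47*n + 60)/(24*(n**3 + 12*n**2 + 47*n + 60)) − (1/24) = -n**2/(n**3 + 12*n**2 + 47*n + 60).

S(n) = - \frac{n^{2}}{n^{3} + 12 n^{2} + 47 n + 60}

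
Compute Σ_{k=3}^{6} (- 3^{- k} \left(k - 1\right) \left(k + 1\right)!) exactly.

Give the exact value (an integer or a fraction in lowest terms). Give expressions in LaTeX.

Σ = -4264/81

Step 1: r(k) = k*(k + 2)/(3*(k - 1)).
A = k/3 + 2/3, B = 1, C = k - 1.
f must satisfy (k/3 + 2/3)·f(k+1) − (1)·f(k) = k - 1.
From deg A=1, deg B=0, deg C=1: d=0.
Match coefficients ⇒ f(k) = 3.
So s_k = (B(k−1)f/C)·t_k = (3/(k - 1))·t_k = -3**(1 - k)*factorial(k + 1).
s_(k+1) − s_k = -(k - 1)*factorial(k + 1)/3**k = t_k.
Evaluate s at k=7 and k=3: -4480/81 and -8/3; difference -4264/81.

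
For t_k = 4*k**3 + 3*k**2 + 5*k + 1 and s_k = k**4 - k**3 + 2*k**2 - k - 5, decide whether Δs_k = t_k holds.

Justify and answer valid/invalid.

s_(k+1) = k**4 + 3*k**3 + 5*k**2 + 4*k - 4
s_(k+1) − s_k = 4*k**3 + 3*k**2 + 5*k + 1
(s_(k+1) − s_k) − t_k = 0

valid; difference matches t_k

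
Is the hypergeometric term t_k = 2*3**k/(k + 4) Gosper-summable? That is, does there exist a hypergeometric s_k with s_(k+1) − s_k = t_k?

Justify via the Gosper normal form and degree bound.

r(k) = 3*(k + 4)/(k + 5) after simplifying.
Take A(k)=3*k + 12, B(k)=k + 5, C(k)=1.
Set up (3*k + 12)·f(k+1) − (k + 4)·f(k) − (1) = 0.
Degrees (1,1,0) ⇒ d ≤ -1.
Bound -1 < 0, so the key equation has no polynomial solution.

No; the degree bound rules out any f.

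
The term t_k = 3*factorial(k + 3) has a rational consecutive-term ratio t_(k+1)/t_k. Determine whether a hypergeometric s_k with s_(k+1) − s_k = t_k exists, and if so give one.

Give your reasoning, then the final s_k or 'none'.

no hypergeometric antidifference exists

Ratio r(k) = k + 4.
A = k + 4, B = 1, C = 1.
f must satisfy (k + 4)·f(k+1) − (1)·f(k) = 1.
d = -1 from the (1,0,0) case.
Bound -1 < 0, so the key equation has no polynomial solution.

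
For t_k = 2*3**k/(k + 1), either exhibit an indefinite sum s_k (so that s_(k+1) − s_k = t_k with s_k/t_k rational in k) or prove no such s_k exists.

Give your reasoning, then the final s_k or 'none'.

none (Gosper's algorithm certifies no s_k)

Compute t_(k+1)/t_k: get 3*(k + 1)/(k + 2).
A = 3*k + 3, B = k + 2, C = 1.
Solve (3*k + 3)·f(k+1) − (k + 1)·f(k) = 1.
Bound: deg f ≤ -1.
Bound -1 < 0, so the key equation has no polynomial solution.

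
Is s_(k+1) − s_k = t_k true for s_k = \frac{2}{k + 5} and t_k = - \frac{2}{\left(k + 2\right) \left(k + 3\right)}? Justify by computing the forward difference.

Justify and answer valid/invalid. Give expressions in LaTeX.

Invalid: residual \frac{12 \left(k + 4\right)}{k^{4} + 16 k^{3} + 91 k^{2} + 216 k + 180} ≠ 0.

s_(k+1) = 2/(k + 6)
s_(k+1) − s_k = -2/((k + 5)*(k + 6))
(s_(k+1) − s_k) − t_k = 12*(k + 4)/(k**4 + 16*k**3 + 91*k**2 + 216*k + 180)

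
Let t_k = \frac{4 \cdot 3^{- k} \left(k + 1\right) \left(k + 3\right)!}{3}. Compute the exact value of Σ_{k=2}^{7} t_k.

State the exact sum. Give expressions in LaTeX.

Σ = 1966880/81

Compute t_(k+1)/t_k: get (k + 2)*(k + 4)/(3*(k + 1)).
Factor: A=k/3 + 4/3; B=1; C=k + 1.
Need (k/3 + 4/3)·f(k+1) − (1)·f(k) = k + 1.
Bound: deg f ≤ 0.
Match coefficients ⇒ f(k) = 3.
Get s_k = R·t_k = 4*factorial(k + 3)/3**k with R(k) = B(k−1)f(k)/C(k) = 3/(k + 1).
Δs = 4*(k + 1)*factorial(k + 3)/(3*3**k), as required.
Σ_(k=2)^(7) t_k = s_(8) − s_(2) = 1971200/81 − (160/3) = 1966880/81.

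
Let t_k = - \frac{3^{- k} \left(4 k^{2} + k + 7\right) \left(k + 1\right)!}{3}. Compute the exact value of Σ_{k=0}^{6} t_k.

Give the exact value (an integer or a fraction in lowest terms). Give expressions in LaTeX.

Σ = -129677/243

Compute t_(k+1)/t_k: get (k + 2)*(k + 4*(k + 1)**2 + 8)/(3*(4*k**2 + k + 7)).
Gosper form: A/B · C(k+1)/C(k) with A=k/3 + 2/3, B=1, C=k**2 + k/4 + 7/4.
Solve (k/3 + 2/3)·f(k+1) − (1)·f(k) = k**2 + k/4 + 7/4.
deg f ≤ 1 (via 1,0,2).
A polynomial solution: f(k) = 3*(4*k + 1)/4.
Get s_k = R·t_k = -(4*k + 1)*factorial(k + 1)/3**k with R(k) = B(k−1)f(k)/C(k) = 3*(4*k + 1)/(4*k**2 + k + 7).
Check: Δs_k = -(4*k**2 + k + 7)*factorial(k + 1)/(3*3**k). ✓
Telescoping: Σ = s_(7) − s_(0) = -129920/243 − (-1) = -129677/243.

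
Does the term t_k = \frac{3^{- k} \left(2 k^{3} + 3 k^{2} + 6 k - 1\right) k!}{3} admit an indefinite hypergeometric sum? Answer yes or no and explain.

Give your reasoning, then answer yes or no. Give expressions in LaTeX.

Yes. s_k = 3^{- k} \left(2 k^{2} + 3 k + 3\right) k!.

Step 1: r(k) = (2*k**4 + 11*k**3 + 27*k**2 + 28*k + 10)/(3*(2*k**3 + 3*k**2 + 6*k - 1)).
So A=k/3 + 1/3 and B=1, with C=k**3 + 3*k**2/2 + 3*k - 1/2.
Key eq: (k/3 + 1/3)·f(k+1) = (1)·f(k) + (k**3 + 3*k**2/2 + 3*k - 1/2).
Bound: deg f ≤ 2.
Coefficient equations give f(k) = 3*(2*k**2 + 3*k + 3)/2.
Get s_k = R·t_k = (2*k**2 + 3*k + 3)*factorial(k)/3**k with R(k) = B(k−1)f(k)/C(k) = 3*(2*k**2 + 3*k + 3)/(2*k**3 + 3*k**2 + 6*k - 1).
s_(k+1) − s_k = (2*k**3 + 3*k**2 + 6*k - 1)*factorial(k)/(3*3**k) = t_k.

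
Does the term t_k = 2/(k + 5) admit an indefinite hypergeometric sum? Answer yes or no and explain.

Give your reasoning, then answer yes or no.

No — key equation has no polynomial f.

t_(k+1)/t_k = (k + 5)/(k + 6).
A = k + 5, B = k + 6, C = 1.
Key eq: (k + 5)·f(k+1) = (k + 5)·f(k) + (1).
d = 0 from the (1,1,0) case.
Generic f = c0 gives residual -1; -1 = 0 cannot hold, so t_k is not Gosper-summable.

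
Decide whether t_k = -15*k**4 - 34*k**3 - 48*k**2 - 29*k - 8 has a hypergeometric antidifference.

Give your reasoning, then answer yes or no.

The ratio is (15*k**4 + 94*k**3 + 240*k**2 + 287*k + 134)/(15*k**4 + 34*k**3 + 48*k**2 + 29*k + 8).
Factor: A=1; B=1; C=k**4 + 34*k**3/15 + 16*k**2/5 + 29*k/15 + 8/15.
Solve (1)·f(k+1) − (1)·f(k) = k**4 + 34*k**3/15 + 16*k**2/5 + 29*k/15 + 8/15.
Degrees (0,0,4) ⇒ d ≤ 5.
Coefficient equations give f(k) = k*(3*k**4 + k**3 + 4*k**2 - k + 1)/15.
Certificate R = B(k−1)f/C = k*(3*k**4 + k**3 + 4*k**2 - k + 1)/(15*k**4 + 34*k**3 + 48*k**2 + 29*k + 8) gives s_k = k*(-3*k**4 - k**3 - 4*k**2 + k - 1).
Verify: -15*k**4 - 34*k**3 - 48*k**2 - 29*k - 8 matches t_k.

Yes. s_k = k*(-3*k**4 - k**3 - 4*k**2 + k - 1).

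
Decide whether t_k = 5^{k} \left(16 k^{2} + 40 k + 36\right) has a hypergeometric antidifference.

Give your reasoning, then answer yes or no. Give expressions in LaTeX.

Yes. s_k = 4 \cdot 5^{k} \left(k^{2} + 1\right).

r(k) = 5*(4*k**2 + 18*k + 23)/(4*k**2 + 10*k + 9) after simplifying.
So A=5 and B=1, with C=k**2 + 5*k/2 + 9/4.
Need (5)·f(k+1) − (1)·f(k) = k**2 + 5*k/2 + 9/4.
Degrees (0,0,2) ⇒ d ≤ 2.
Solving with deg f ≤ 2: f(k) = (k**2 + 1)/4.
Get s_k = R·t_k = 4*5**k*(k**2 + 1) with R(k) = B(k−1)f(k)/C(k) = (k**2 + 1)/(4*k**2 + 10*k + 9).
Δs = 5**k*(16*k**2 + 40*k + 36), as required.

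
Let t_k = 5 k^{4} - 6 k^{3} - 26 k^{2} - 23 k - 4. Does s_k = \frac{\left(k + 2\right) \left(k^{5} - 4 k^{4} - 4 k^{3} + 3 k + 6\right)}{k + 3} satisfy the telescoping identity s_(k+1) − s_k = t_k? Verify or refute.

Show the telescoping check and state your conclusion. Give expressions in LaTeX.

s_(k+1) = (k + 3)*(3*k + (k + 1)**5 - 4*(k + 1)**4 - 4*(k + 1)**3 + 9)/(k + 4)
s_(k+1) − s_k = (5*k**6 + 25*k**5 - 21*k**4 - 237*k**3 - 376*k**2 - 228*k - 30)/(k**2 + 7*k + 12)
(s_(k+1) − s_k) − t_k = (-4*k**5 - 13*k**4 + 40*k**3 + 101*k**2 + 76*k + 18)/(k**2 + 7*k + 12)

Invalid: residual \frac{- 4 k^{5} - 13 k^{4} + 40 k^{3} + 101 k^{2} + 76 k + 18}{k^{2} + 7 k + 12} ≠ 0.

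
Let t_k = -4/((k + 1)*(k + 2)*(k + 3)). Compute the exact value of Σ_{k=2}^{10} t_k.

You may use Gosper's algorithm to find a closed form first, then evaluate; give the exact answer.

Σ = -2/13

Compute t_(k+1)/t_k: get (k + 1)/(k + 4).
Normal form (A,B,C) = (k + 1, k + 4, 1).
Need (k + 1)·f(k+1) − (k + 3)·f(k) = 1.
d = 2 from the (1,1,0) case.
Solving with deg f ≤ 2: f(k) = k*(k + 3)/4.
Certificate R = B(k−1)f/C = k*(k + 3)**2/4 gives s_k = k*(-k - 3)/((k + 1)*(k + 2)).
Check: Δs_k = -4/(k**3 + 6*k**2 + 11*k + 6). ✓
Telescoping: Σ = s_(11) − s_(2) = -77/78 − (-5/6) = -2/13.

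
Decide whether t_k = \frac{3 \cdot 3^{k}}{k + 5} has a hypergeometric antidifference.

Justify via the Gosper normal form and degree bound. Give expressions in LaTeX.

t_(k+1)/t_k = 3*(k + 5)/(k + 6).
Factor: A=3*k + 15; B=k + 6; C=1.
f must satisfy (3*k + 15)·f(k+1) − (k + 5)·f(k) = 1.
From deg A=1, deg B=1, deg C=0: d=-1.
deg f ≤ -1 is impossible — no certificate.

No — key equation has no polynomial f.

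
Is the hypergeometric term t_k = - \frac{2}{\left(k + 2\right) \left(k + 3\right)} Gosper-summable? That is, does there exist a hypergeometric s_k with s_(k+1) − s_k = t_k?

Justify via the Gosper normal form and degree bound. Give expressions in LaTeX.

Yes. s_k = - \frac{k}{k + 2}.

Step 1: r(k) = (k + 2)/(k + 4).
Take A(k)=k + 2, B(k)=k + 4, C(k)=1.
Key eq: (k + 2)·f(k+1) = (k + 3)·f(k) + (1).
Bound: deg f ≤ 1.
Coefficient equations give f(k) = k/2.
Then R = B(k−1)f/C = k*(k + 3)/2, so s_k = R(k)·t_k = -k/(k + 2).
s_(k+1) − s_k = -2/(k**2 + 5*k + 6) = t_k.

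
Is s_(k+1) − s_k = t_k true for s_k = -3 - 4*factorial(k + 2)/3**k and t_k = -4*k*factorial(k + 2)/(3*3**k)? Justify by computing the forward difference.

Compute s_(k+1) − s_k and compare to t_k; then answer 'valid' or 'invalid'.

valid; difference matches t_k

s_(k+1) = -4*3**(-k - 1)*factorial(k + 3) - 3
s_(k+1) − s_k = -4*k*factorial(k + 2)/(3*3**k)
(s_(k+1) − s_k) − t_k = 0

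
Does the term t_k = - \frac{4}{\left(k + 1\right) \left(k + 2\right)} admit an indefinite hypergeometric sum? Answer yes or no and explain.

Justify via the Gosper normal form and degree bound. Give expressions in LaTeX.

Step 1: r(k) = (k + 1)/(k + 3).
A = k + 1, B = k + 3, C = 1.
Need (k + 1)·f(k+1) − (k + 2)·f(k) = 1.
Degrees (1,1,0) ⇒ d ≤ 1.
Solving with deg f ≤ 1: f(k) = k.
Certificate R = B(k−1)f/C = k*(k + 2) gives s_k = -4*k/(k + 1).
Check: Δs_k = -4/(k**2 + 3*k + 2). ✓

Yes. s_k = - \frac{4 k}{k + 1}.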